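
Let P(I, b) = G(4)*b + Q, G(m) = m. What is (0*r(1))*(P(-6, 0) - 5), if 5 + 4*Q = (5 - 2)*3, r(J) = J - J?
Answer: 0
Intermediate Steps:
r(J) = 0
Q = 1 (Q = -5/4 + ((5 - 2)*3)/4 = -5/4 + (3*3)/4 = -5/4 + (1/4)*9 = -5/4 + 9/4 = 1)
P(I, b) = 1 + 4*b (P(I, b) = 4*b + 1 = 1 + 4*b)
(0*r(1))*(P(-6, 0) - 5) = (0*0)*((1 + 4*0) - 5) = 0*((1 + 0) - 5) = 0*(1 - 5) = 0*(-4) = 0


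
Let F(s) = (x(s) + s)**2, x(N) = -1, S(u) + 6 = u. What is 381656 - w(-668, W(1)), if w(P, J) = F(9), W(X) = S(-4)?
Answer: 381592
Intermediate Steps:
S(u) = -6 + u
W(X) = -10 (W(X) = -6 - 4 = -10)
F(s) = (-1 + s)**2
w(P, J) = 64 (w(P, J) = (-1 + 9)**2 = 8**2 = 64)
381656 - w(-668, W(1)) = 381656 - 1*64 = 381656 - 64 = 381592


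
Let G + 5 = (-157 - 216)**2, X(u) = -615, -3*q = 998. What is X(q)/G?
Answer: -615/139124 ≈ -0.0044205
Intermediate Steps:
q = -998/3 (q = -1/3*998 = -998/3 ≈ -332.67)
G = 139124 (G = -5 + (-157 - 216)**2 = -5 + (-373)**2 = -5 + 139129 = 139124)
X(q)/G = -615/139124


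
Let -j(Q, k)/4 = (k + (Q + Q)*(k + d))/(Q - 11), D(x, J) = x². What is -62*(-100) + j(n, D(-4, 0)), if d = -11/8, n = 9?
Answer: 13517/2 ≈ 6758.5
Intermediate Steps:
d = -11/8 (d = -11*⅛ = -11/8 ≈ -1.3750)
j(Q, k) = -4*(k + 2*Q*(-11/8 + k))/(-11 + Q) (j(Q, k) = -4*(k + (Q + Q)*(k - 11/8))/(Q - 11) = -4*(k + (2*Q)*(-11/8 + k))/(-11 + Q) = -4*(k + 2*Q*(-11/8 + k))/(-11 + Q))
-62*(-100) + j(n, D(-4, 0)) = -62*(-100) + (-4*(-4)² + 11*9 - 8*9*(-4)²)/(-11 + 9) = 6200 + (-4*16 + 99 - 8*9*16)/(-2) = 6200 - (-64 + 99 - 1152)/2 = 6200 - ½*(-1117) = 6200 + 1117/2 = 13517/2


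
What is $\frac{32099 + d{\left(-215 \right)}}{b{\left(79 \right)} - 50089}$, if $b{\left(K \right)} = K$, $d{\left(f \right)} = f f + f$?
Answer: $- \frac{78109}{50010} \approx -1.5619$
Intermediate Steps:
$d{\left(f \right)} = f + f^{2}$ ($d{\left(f \right)} = f^{2} + f = f + f^{2}$)
$\frac{32099 + d{\left(-215 \right)}}{b{\left(79 \right)} - 50089} = \frac{32099 - 215 \left(1 - 215\right)}{79 - 50089} = \frac{32099 - -46010}{-50010} = \left(32099 + 46010\right) \left(- \frac{1}{50010}\right) = 78109 \left(- \frac{1}{50010}\right) = - \frac{78109}{50010}$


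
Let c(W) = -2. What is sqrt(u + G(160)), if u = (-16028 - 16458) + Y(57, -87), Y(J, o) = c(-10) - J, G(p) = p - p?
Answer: I*sqrt(32545) ≈ 180.4*I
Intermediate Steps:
G(p) = 0
Y(J, o) = -2 - J
u = -32545 (u = (-16028 - 16458) + (-2 - 1*57) = -32486 + (-2 - 57) = -32486 - 59 = -32545)
sqrt(u + G(160)) = sqrt(-32545 + 0) = sqrt(-32545) = I*sqrt(32545)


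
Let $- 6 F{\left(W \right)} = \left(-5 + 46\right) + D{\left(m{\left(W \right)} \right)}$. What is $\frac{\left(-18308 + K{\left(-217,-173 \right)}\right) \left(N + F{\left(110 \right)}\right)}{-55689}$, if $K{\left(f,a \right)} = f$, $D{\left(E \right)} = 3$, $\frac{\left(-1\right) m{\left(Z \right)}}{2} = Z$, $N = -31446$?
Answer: $- \frac{30667000}{2931} \approx -10463.0$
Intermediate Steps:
$m{\left(Z \right)} = - 2 Z$
$F{\left(W \right)} = - \frac{22}{3}$ ($F{\left(W \right)} = - \frac{\left(-5 + 46\right) + 3}{6} = - \frac{41 + 3}{6} = \left(- \frac{1}{6}\right) 44 = - \frac{22}{3}$)
$\frac{\left(-18308 + K{\left(-217,-173 \right)}\right) \left(N + F{\left(110 \right)}\right)}{-55689} = \frac{\left(-18308 - 217\right) \left(-31446 - \frac{22}{3}\right)}{-55689} = \left(-18525\right) \left(- \frac{94360}{3}\right) \left(- \frac{1}{55689}\right) = 582673000 \left(- \frac{1}{55689}\right) = - \frac{30667000}{2931}$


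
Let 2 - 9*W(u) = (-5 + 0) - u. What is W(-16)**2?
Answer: 1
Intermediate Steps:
W(u) = 7/9 + u/9 (W(u) = 2/9 - ((-5 + 0) - u)/9 = 2/9 - (-5 - u)/9 = 2/9 + (5/9 + u/9) = 7/9 + u/9)
W(-16)**2 = (7/9 + (1/9)*(-16))**2 = (7/9 - 16/9)**2 = (-1)**2 = 1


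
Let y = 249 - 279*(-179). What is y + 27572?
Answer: 77762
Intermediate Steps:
y = 50190 (y = 249 + 49941 = 50190)
y + 27572 = 50190 + 27572 = 77762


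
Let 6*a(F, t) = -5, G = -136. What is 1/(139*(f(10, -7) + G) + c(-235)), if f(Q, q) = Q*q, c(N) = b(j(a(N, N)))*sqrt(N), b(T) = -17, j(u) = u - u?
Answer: I/(-28634*I + 17*sqrt(235)) ≈ -3.4921e-5 + 3.1782e-7*I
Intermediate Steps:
a(F, t) = -5/6 (a(F, t) = (1/6)*(-5) = -5/6)
j(u) = 0
c(N) = -17*sqrt(N)
1/(139*(f(10, -7) + G) + c(-235)) = 1/(139*(10*(-7) - 136) - 17*I*sqrt(235)) = 1/(139*(-70 - 136) - 17*I*sqrt(235)) = 1/(139*(-206) - 17*I*sqrt(235)) = 1/(-28634 - 17*I*sqrt(235))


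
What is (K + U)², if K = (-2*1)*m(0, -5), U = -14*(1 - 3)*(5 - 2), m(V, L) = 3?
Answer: 6084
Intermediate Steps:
U = 84 (U = -(-28)*3 = -14*(-6) = 84)
K = -6 (K = -2*1*3 = -2*3 = -6)
(K + U)² = (-6 + 84)² = 78² = 6084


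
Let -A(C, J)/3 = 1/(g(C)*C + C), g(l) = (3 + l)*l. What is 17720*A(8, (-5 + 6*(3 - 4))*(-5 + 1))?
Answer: -6645/89 ≈ -74.663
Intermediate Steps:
g(l) = l*(3 + l)
A(C, J) = -3/(C + C²*(3 + C)) (A(C, J) = -3/((C*(3 + C))*C + C) = -3/(C²*(3 + C) + C) = -3/(C + C²*(3 + C)))
17720*A(8, (-5 + 6*(3 - 4))*(-5 + 1)) = 17720*(-3/(8*(1 + 8*(3 + 8)))) = 17720*(-3*⅛/(1 + 8*11)) = 17720*(-3*⅛/(1 + 88)) = 17720*(-3*⅛/89) = 17720*(-3*⅛*1/89) = 17720*(-3/712) = -6645/89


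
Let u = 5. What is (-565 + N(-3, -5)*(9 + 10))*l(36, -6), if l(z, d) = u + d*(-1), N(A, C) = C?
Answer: -7260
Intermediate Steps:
l(z, d) = 5 - d (l(z, d) = 5 + d*(-1) = 5 - d)
(-565 + N(-3, -5)*(9 + 10))*l(36, -6) = (-565 - 5*(9 + 10))*(5 - 1*(-6)) = (-565 - 5*19)*(5 + 6) = (-565 - 95)*11 = -660*11 = -7260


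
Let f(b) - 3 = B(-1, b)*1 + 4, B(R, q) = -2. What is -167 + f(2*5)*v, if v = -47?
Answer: -402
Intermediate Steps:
f(b) = 5 (f(b) = 3 + (-2*1 + 4) = 3 + (-2 + 4) = 3 + 2 = 5)
-167 + f(2*5)*v = -167 + 5*(-47) = -167 - 235 = -402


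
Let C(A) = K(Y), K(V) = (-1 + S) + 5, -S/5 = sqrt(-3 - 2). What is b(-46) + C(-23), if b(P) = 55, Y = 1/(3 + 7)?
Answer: 59 - 5*I*sqrt(5) ≈ 59.0 - 11.18*I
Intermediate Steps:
S = -5*I*sqrt(5) (S = -5*sqrt(-3 - 2) = -5*I*sqrt(5) ≈ -11.18*I)
Y = 1/10 ≈ 0.10000
K(V) = 4 - 5*I*sqrt(5) (K(V) = (-1 - 5*I*sqrt(5)) + 5 = 4 - 5*I*sqrt(5))
C(A) = 4 - 5*I*sqrt(5)
b(-46) + C(-23) = 55 + (4 - 5*I*sqrt(5)) = 59 - 5*I*sqrt(5)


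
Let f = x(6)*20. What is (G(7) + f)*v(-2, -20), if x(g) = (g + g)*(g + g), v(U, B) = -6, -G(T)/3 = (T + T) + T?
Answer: -16902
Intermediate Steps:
G(T) = -9*T (G(T) = -3*((T + T) + T) = -3*(2*T + T) = -9*T)
x(g) = 4*g² (x(g) = (2*g)*(2*g) = 4*g²)
f = 2880 (f = (4*6²)*20 = (4*36)*20 = 144*20 = 2880)
(G(7) + f)*v(-2, -20) = (-9*7 + 2880)*(-6) = (-63 + 2880)*(-6) = 2817*(-6) = -16902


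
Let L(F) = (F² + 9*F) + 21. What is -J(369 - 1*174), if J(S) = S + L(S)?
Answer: -39996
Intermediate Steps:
L(F) = 21 + F² + 9*F
J(S) = 21 + S² + 10*S (J(S) = S + (21 + S² + 9*S) = 21 + S² + 10*S)
-J(369 - 1*174) = -(21 + (369 - 1*174)² + 10*(369 - 1*174)) = -(21 + (369 - 174)² + 10*(369 - 174)) = -(21 + 195² + 10*195) = -(21 + 38025 + 1950) = -1*39996 = -39996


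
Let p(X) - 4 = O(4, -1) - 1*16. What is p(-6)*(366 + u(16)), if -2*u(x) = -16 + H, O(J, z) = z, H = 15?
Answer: -9529/2 ≈ -4764.5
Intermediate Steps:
u(x) = 1/2 (u(x) = -(-16 + 15)/2 = -1/2*(-1) = 1/2)
p(X) = -13 (p(X) = 4 + (-1 - 1*16) = 4 + (-1 - 16) = 4 - 17 = -13)
p(-6)*(366 + u(16)) = -13*(366 + 1/2) = -13*733/2 = -9529/2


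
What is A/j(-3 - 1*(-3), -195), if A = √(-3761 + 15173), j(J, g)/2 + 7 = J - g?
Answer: 3*√317/188 ≈ 0.28411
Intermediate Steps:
j(J, g) = -14 - 2*g + 2*J (j(J, g) = -14 + 2*(J - g) = -14 + (-2*g + 2*J) = -14 - 2*g + 2*J)
A = 6*√317 (A = √11412 = 6*√317 ≈ 106.83)
A/j(-3 - 1*(-3), -195) = (6*√317)/(-14 - 2*(-195) + 2*(-3 - 1*(-3))) = (6*√317)/(-14 + 390 + 2*(-3 + 3)) = (6*√317)/(-14 + 390 + 2*0) = (6*√317)/(-14 + 390 + 0) = (6*√317)/376 = (6*√317)*(1/376) = 3*√317/188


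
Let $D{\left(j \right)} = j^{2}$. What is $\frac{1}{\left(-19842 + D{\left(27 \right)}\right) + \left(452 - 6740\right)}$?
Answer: $- \frac{1}{25401} \approx -3.9369 \cdot 10^{-5}$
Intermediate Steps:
$\frac{1}{\left(-19842 + D{\left(27 \right)}\right) + \left(452 - 6740\right)} = \frac{1}{\left(-19842 + 27^{2}\right) + \left(452 - 6740\right)} = \frac{1}{\left(-19842 + 729\right) + \left(452 - 6740\right)} = \frac{1}{-19113 - 6288} = \frac{1}{-25401} = - \frac{1}{25401}$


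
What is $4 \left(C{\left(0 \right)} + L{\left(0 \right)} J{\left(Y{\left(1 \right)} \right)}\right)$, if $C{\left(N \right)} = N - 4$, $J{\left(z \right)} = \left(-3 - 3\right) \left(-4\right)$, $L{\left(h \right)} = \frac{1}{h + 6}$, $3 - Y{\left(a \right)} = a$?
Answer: $0$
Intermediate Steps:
$Y{\left(a \right)} = 3 - a$
$L{\left(h \right)} = \frac{1}{6 + h}$
$J{\left(z \right)} = 24$ ($J{\left(z \right)} = \left(-6\right) \left(-4\right) = 24$)
$C{\left(N \right)} = -4 + N$
$4 \left(C{\left(0 \right)} + L{\left(0 \right)} J{\left(Y{\left(1 \right)} \right)}\right) = 4 \left(\left(-4 + 0\right) + \frac{1}{6 + 0} \cdot 24\right) = 4 \left(-4 + \frac{1}{6} \cdot 24\right) = 4 \left(-4 + 4\right) = 4 \cdot 0 = 0$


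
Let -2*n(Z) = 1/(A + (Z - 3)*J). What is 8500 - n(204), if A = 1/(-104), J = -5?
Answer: 888428448/104521 ≈ 8500.0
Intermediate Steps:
A = -1/104 ≈ -0.0096154
n(Z) = -1/(2*(1559/104 - 5*Z)) (n(Z) = -1/(2*(-1/104 + (Z - 3)*(-5))) = -1/(2*(-1/104 + (-3 + Z)*(-5))) = -1/(2*(-1/104 + (15 - 5*Z))) = -1/(2*(1559/104 - 5*Z)))
8500 - n(204) = 8500 - 52/(-1559 + 520*204) = 8500 - 52/(-1559 + 106080) = 8500 - 52/104521 = 888428448/104521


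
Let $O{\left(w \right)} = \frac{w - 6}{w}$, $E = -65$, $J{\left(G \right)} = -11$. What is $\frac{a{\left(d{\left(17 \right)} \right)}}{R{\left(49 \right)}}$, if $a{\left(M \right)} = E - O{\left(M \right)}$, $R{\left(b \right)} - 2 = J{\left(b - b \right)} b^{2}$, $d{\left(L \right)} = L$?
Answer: $\frac{372}{149651} \approx 0.0024858$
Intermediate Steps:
$R{\left(b \right)} = 2 - 11 b^{2}$
$O{\left(w \right)} = \frac{-6 + w}{w}$ ($O{\left(w \right)} = \frac{w - 6}{w} = \frac{-6 + w}{w}$)
$a{\left(M \right)} = -65 - \frac{-6 + M}{M}$
$\frac{a{\left(d{\left(17 \right)} \right)}}{R{\left(49 \right)}} = \frac{-66 + \frac{6}{17}}{2 - 11 \cdot 49^{2}} = \frac{-66 + 6 \cdot \frac{1}{17}}{2 - 26411} = \frac{-66 + \frac{6}{17}}{2 - 26411} = - \frac{1116}{17 \left(-26409\right)} = \left(- \frac{1116}{17}\right) \left(- \frac{1}{26409}\right) = \frac{372}{149651}$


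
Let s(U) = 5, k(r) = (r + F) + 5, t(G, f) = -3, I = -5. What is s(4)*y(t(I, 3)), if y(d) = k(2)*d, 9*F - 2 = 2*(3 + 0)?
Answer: -355/3 ≈ -118.33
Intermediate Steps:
F = 8/9 (F = 2/9 + (2*(3 + 0))/9 = 2/9 + (2*3)/9 = 2/9 + (⅑)*6 = 2/9 + ⅔ = 8/9 ≈ 0.88889)
k(r) = 53/9 + r (k(r) = (r + 8/9) + 5 = (8/9 + r) + 5 = 53/9 + r)
y(d) = 71*d/9 (y(d) = (53/9 + 2)*d = 71*d/9)
s(4)*y(t(I, 3)) = 5*((71/9)*(-3)) = 5*(-71/3) = -355/3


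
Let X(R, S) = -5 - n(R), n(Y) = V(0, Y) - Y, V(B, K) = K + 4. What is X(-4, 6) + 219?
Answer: 210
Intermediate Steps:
V(B, K) = 4 + K
n(Y) = 4 (n(Y) = (4 + Y) - Y = 4)
X(R, S) = -9 (X(R, S) = -5 - 1*4 = -5 - 4 = -9)
X(-4, 6) + 219 = -9 + 219 = 210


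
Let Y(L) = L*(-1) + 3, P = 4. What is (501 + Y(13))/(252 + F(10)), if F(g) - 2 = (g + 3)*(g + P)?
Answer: 491/436 ≈ 1.1261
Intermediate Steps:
Y(L) = 3 - L (Y(L) = -L + 3 = 3 - L)
F(g) = 2 + (3 + g)*(4 + g) (F(g) = 2 + (g + 3)*(g + 4) = 2 + (3 + g)*(4 + g))
(501 + Y(13))/(252 + F(10)) = (501 + (3 - 1*13))/(252 + (14 + 10² + 7*10)) = (501 + (3 - 13))/(252 + (14 + 100 + 70)) = (501 - 10)/(252 + 184) = 491/436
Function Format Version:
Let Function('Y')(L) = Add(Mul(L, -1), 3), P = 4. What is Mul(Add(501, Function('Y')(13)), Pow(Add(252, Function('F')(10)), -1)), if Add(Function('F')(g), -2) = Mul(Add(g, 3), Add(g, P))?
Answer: Rational(491, 436) ≈ 1.1261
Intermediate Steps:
Function('Y')(L) = Add(3, Mul(-1, L)) (Function('Y')(L) = Add(Mul(-1, L), 3) = Add(3, Mul(-1, L)))
Function('F')(g) = Add(2, Mul(Add(3, g), Add(4, g))) (Function('F')(g) = Add(2, Mul(Add(g, 3), Add(g, 4))) = Add(2, Mul(Add(3, g), Add(4, g))))
Mul(Add(501, Function('Y')(13)), Pow(Add(252, Function('F')(10)), -1)) = Mul(Add(501, Add(3, Mul(-1, 13))), Pow(Add(252, Add(14, Pow(10, 2), Mul(7, 10))), -1)) = Mul(Add(501, Add(3, -13)), Pow(Add(252, Add(14, 100, 70)), -1)) = Mul(Add(501, -10), Pow(Add(252, 184), -1)) = Mul(491, Pow(436, -1)) = Mul(491, Rational(1, 436)) = Rational(491, 436)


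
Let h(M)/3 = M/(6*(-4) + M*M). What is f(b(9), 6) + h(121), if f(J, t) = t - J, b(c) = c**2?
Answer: -1095912/14617 ≈ -74.975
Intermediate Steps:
h(M) = 3*M/(-24 + M**2) (h(M) = 3*(M/(6*(-4) + M*M)) = 3*(M/(-24 + M**2)) = 3*M/(-24 + M**2))
f(b(9), 6) + h(121) = (6 - 1*9**2) + 3*121/(-24 + 121**2) = (6 - 1*81) + 3*121/(-24 + 14641) = (6 - 81) + 3*121/14617 = -75 + 3*121*(1/14617) = -75 + 363/14617 = -1095912/14617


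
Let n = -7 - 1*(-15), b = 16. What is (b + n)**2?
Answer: 576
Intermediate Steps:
n = 8 (n = -7 + 15 = 8)
(b + n)**2 = (16 + 8)**2 = 24**2 = 576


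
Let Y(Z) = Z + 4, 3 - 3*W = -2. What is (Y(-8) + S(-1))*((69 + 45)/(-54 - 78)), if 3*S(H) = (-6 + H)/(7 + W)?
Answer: 2109/572 ≈ 3.6871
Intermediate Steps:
W = 5/3 (W = 1 - ⅓*(-2) = 1 + ⅔ = 5/3 ≈ 1.6667)
S(H) = -3/13 + H/26 (S(H) = ((-6 + H)/(7 + 5/3))/3 = ((-6 + H)/(26/3))/3 = ((-6 + H)*(3/26))/3 = (-9/13 + 3*H/26)/3 = -3/13 + H/26)
Y(Z) = 4 + Z
(Y(-8) + S(-1))*((69 + 45)/(-54 - 78)) = ((4 - 8) + (-3/13 + (1/26)*(-1)))*((69 + 45)/(-54 - 78)) = (-4 + (-3/13 - 1/26))*(114/(-132)) = (-4 - 7/26)*(114*(-1/132)) = -111/26*(-19/22) = 2109/572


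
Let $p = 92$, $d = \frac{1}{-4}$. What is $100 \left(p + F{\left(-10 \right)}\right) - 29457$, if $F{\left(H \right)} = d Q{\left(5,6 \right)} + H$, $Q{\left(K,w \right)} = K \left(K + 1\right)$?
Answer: $-22007$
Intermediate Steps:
$d = - \frac{1}{4} \approx -0.25$
$Q{\left(K,w \right)} = K \left(1 + K\right)$
$F{\left(H \right)} = - \frac{15}{2} + H$ ($F{\left(H \right)} = - \frac{5 \left(1 + 5\right)}{4} + H = - \frac{5 \cdot 6}{4} + H = \left(- \frac{1}{4}\right) 30 + H = - \frac{15}{2} + H$)
$100 \left(p + F{\left(-10 \right)}\right) - 29457 = 100 \left(92 - \frac{35}{2}\right) - 29457 = 100 \cdot \frac{149}{2} - 29457 = 7450 - 29457 = -22007$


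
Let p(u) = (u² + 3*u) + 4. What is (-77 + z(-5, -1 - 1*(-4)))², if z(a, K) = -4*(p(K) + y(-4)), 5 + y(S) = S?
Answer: 16641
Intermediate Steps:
y(S) = -5 + S
p(u) = 4 + u² + 3*u
z(a, K) = 20 - 12*K - 4*K² (z(a, K) = -4*((4 + K² + 3*K) + (-5 - 4)) = -4*((4 + K² + 3*K) - 9) = -4*(-5 + K² + 3*K) = 20 - 12*K - 4*K²)
(-77 + z(-5, -1 - 1*(-4)))² = (-77 + (20 - 12*(-1 - 1*(-4)) - 4*(-1 - 1*(-4))²))² = (-77 + (20 - 12*(-1 + 4) - 4*(-1 + 4)²))² = (-77 + (20 - 12*3 - 4*3²))² = (-77 + (20 - 36 - 4*9))² = (-77 + (20 - 36 - 36))² = (-77 - 52)² = (-129)² = 16641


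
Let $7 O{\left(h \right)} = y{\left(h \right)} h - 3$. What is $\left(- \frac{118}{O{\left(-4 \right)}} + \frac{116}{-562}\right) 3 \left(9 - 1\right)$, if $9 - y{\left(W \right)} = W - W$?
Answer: $\frac{1838752}{3653} \approx 503.35$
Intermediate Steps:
$y{\left(W \right)} = 9$ ($y{\left(W \right)} = 9 - \left(W - W\right) = 9 - 0 = 9 + 0 = 9$)
$O{\left(h \right)} = - \frac{3}{7} + \frac{9 h}{7}$ ($O{\left(h \right)} = \frac{9 h - 3}{7} = \frac{-3 + 9 h}{7} = - \frac{3}{7} + \frac{9 h}{7}$)
$\left(- \frac{118}{O{\left(-4 \right)}} + \frac{116}{-562}\right) 3 \left(9 - 1\right) = \left(- \frac{118}{- \frac{3}{7} + \frac{9}{7} \left(-4\right)} + \frac{116}{-562}\right) 3 \left(9 - 1\right) = \left(- \frac{118}{- \frac{3}{7} - \frac{36}{7}} + 116 \left(- \frac{1}{562}\right)\right) 3 \cdot 8 = \left(- \frac{118}{- \frac{39}{7}} - \frac{58}{281}\right) 24 = \left(\left(-118\right) \left(- \frac{7}{39}\right) - \frac{58}{281}\right) 24 = \left(\frac{826}{39} - \frac{58}{281}\right) 24 = \frac{229844}{10959} \cdot 24 = \frac{1838752}{3653}$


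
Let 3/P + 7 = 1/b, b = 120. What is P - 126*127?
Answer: -13426038/839 ≈ -16002.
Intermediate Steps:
P = -360/839 (P = 3/(-7 + 1/120) = 3/(-839/120) = 3*(-120/839) = -360/839 ≈ -0.42908)
P - 126*127 = -360/839 - 126*127 = -360/839 - 16002 = -13426038/839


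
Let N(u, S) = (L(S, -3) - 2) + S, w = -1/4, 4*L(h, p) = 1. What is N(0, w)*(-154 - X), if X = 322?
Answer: 952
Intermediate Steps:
L(h, p) = ¼ (L(h, p) = (¼)*1 = ¼)
w = -¼ (w = -1*¼ = -¼ ≈ -0.25000)
N(u, S) = -7/4 + S (N(u, S) = (¼ - 2) + S = -7/4 + S)
N(0, w)*(-154 - X) = (-7/4 - ¼)*(-154 - 1*322) = -2*(-154 - 322) = -2*(-476) = 952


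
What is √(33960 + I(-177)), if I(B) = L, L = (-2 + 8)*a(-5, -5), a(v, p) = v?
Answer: 3*√3770 ≈ 184.20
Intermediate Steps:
L = -30 (L = (-2 + 8)*(-5) = 6*(-5) = -30)
I(B) = -30
√(33960 + I(-177)) = √(33960 - 30) = √33930 = 3*√3770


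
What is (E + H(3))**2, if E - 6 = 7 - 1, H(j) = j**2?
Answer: 441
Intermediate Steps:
E = 12 (E = 6 + (7 - 1) = 6 + 6 = 12)
(E + H(3))**2 = (12 + 3**2)**2 = (12 + 9)**2 = 21**2 = 441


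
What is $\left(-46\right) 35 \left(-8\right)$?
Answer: $12880$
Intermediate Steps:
$\left(-46\right) 35 \left(-8\right) = \left(-1610\right) \left(-8\right) = 12880$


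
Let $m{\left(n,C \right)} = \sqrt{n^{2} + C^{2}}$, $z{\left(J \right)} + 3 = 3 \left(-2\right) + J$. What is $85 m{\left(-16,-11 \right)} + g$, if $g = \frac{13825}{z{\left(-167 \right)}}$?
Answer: $- \frac{13825}{176} + 85 \sqrt{377} \approx 1571.8$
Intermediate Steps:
$z{\left(J \right)} = -9 + J$ ($z{\left(J \right)} = -3 + \left(3 \left(-2\right) + J\right) = -3 + \left(-6 + J\right) = -9 + J$)
$g = - \frac{13825}{176}$ ($g = \frac{13825}{-9 - 167} = \frac{13825}{-176} = 13825 \left(- \frac{1}{176}\right) = - \frac{13825}{176} \approx -78.551$)
$m{\left(n,C \right)} = \sqrt{C^{2} + n^{2}}$
$85 m{\left(-16,-11 \right)} + g = 85 \sqrt{\left(-11\right)^{2} + \left(-16\right)^{2}} - \frac{13825}{176} = 85 \sqrt{121 + 256} - \frac{13825}{176} = 85 \sqrt{377} - \frac{13825}{176} = - \frac{13825}{176} + 85 \sqrt{377}$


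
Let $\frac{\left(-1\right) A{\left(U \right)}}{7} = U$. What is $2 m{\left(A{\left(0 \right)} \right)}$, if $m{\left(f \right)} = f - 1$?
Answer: $-2$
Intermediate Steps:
$A{\left(U \right)} = - 7 U$
$m{\left(f \right)} = -1 + f$ ($m{\left(f \right)} = f - 1 = -1 + f$)
$2 m{\left(A{\left(0 \right)} \right)} = 2 \left(-1 - 0\right) = 2 \left(-1 + 0\right) = 2 \left(-1\right) = -2$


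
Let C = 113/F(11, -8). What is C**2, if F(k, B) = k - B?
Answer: 12769/361 ≈ 35.371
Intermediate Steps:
C = 113/19 (C = 113/(11 - 1*(-8)) = 113/(11 + 8) = 113/19 ≈ 5.9474)
C**2 = (113/19)**2 = 12769/361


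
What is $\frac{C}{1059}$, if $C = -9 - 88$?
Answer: $- \frac{97}{1059} \approx -0.091596$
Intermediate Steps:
$C = -97$ ($C = -9 - 88 = -97$)
$\frac{C}{1059} = - \frac{97}{1059}$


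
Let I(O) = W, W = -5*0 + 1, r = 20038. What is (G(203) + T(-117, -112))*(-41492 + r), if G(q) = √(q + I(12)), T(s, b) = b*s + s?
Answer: -278623098 - 42908*√51 ≈ -2.7893e+8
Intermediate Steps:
W = 1 (W = 0 + 1 = 1)
I(O) = 1
T(s, b) = s + b*s
G(q) = √(1 + q) (G(q) = √(q + 1) = √(1 + q))
(G(203) + T(-117, -112))*(-41492 + r) = (√(1 + 203) - 117*(1 - 112))*(-41492 + 20038) = (√204 - 117*(-111))*(-21454) = (2*√51 + 12987)*(-21454) = (12987 + 2*√51)*(-21454) = -278623098 - 42908*√51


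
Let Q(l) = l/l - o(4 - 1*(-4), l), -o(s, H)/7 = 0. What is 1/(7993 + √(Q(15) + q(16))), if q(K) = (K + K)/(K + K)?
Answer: 7993/63888047 - √2/63888047 ≈ 0.00012509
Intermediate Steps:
q(K) = 1 (q(K) = (2*K)/((2*K)) = (2*K)*(1/(2*K)) = 1)
o(s, H) = 0 (o(s, H) = -7*0 = 0)
Q(l) = 1 (Q(l) = l/l - 1*0 = 1 + 0 = 1)
1/(7993 + √(Q(15) + q(16))) = 1/(7993 + √(1 + 1)) = 1/(7993 + √2)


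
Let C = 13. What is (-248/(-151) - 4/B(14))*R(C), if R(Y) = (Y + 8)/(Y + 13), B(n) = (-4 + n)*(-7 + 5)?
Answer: 2247/1510 ≈ 1.4881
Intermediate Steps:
B(n) = 8 - 2*n (B(n) = (-4 + n)*(-2) = 8 - 2*n)
R(Y) = (8 + Y)/(13 + Y)
(-248/(-151) - 4/B(14))*R(C) = (-248/(-151) - 4/(8 - 2*14))*((8 + 13)/(13 + 13)) = (-248*(-1/151) - 4/(8 - 28))*(21/26) = (248/151 - 4/(-20))*((1/26)*21) = (248/151 - 4*(-1/20))*(21/26) = (248/151 + ⅕)*(21/26) = (1391/755)*(21/26) = 2247/1510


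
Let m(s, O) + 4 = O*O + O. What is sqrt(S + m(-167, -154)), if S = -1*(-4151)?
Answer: 11*sqrt(229) ≈ 166.46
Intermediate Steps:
S = 4151
m(s, O) = -4 + O + O**2 (m(s, O) = -4 + (O*O + O) = -4 + (O**2 + O) = -4 + (O + O**2) = -4 + O + O**2)
sqrt(S + m(-167, -154)) = sqrt(4151 + (-4 - 154 + (-154)**2)) = sqrt(4151 + (-4 - 154 + 23716)) = sqrt(4151 + 23558) = sqrt(27709) = 11*sqrt(229)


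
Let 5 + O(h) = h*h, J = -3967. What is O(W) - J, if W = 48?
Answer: 6266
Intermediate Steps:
O(h) = -5 + h² (O(h) = -5 + h*h = -5 + h²)
O(W) - J = (-5 + 48²) - 1*(-3967) = (-5 + 2304) + 3967 = 2299 + 3967 = 6266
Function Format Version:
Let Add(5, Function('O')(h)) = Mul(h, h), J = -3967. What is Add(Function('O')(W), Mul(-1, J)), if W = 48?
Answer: 6266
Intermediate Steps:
Function('O')(h) = Add(-5, Pow(h, 2)) (Function('O')(h) = Add(-5, Mul(h, h)) = Add(-5, Pow(h, 2)))
Add(Function('O')(W), Mul(-1, J)) = Add(Add(-5, Pow(48, 2)), Mul(-1, -3967)) = Add(Add(-5, 2304), 3967) = Add(2299, 3967) = 6266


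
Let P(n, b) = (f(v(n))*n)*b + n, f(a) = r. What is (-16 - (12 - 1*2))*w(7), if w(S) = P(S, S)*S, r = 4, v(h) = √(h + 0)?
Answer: -36946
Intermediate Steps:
v(h) = √h
f(a) = 4
P(n, b) = n + 4*b*n (P(n, b) = (4*n)*b + n = 4*b*n + n = n + 4*b*n)
w(S) = S²*(1 + 4*S) (w(S) = (S*(1 + 4*S))*S = S²*(1 + 4*S))
(-16 - (12 - 1*2))*w(7) = (-16 - (12 - 1*2))*(7²*(1 + 4*7)) = (-16 - (12 - 2))*(49*(1 + 28)) = (-16 - 1*10)*(49*29) = (-16 - 10)*1421 = -26*1421 = -36946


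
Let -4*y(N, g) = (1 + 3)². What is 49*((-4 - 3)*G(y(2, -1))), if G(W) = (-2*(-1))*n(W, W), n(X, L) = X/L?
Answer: -686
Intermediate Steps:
y(N, g) = -4 (y(N, g) = -(1 + 3)²/4 = -¼*4² = -¼*16 = -4)
G(W) = 2 (G(W) = (-2*(-1))*(W/W) = 2*1 = 2)
49*((-4 - 3)*G(y(2, -1))) = 49*((-4 - 3)*2) = 49*(-7*2) = 49*(-14) = -686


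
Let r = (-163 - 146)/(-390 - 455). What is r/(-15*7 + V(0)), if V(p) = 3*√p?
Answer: -103/29575 ≈ -0.0034827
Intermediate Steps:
r = 309/845 (r = -309/(-845) = -309*(-1/845) = 309/845 ≈ 0.36568)
r/(-15*7 + V(0)) = 309/(845*(-15*7 + 3*√0)) = 309/(845*(-105 + 3*0)) = 309/(845*(-105 + 0)) = (309/845)/(-105) = (309/845)*(-1/105) = -103/29575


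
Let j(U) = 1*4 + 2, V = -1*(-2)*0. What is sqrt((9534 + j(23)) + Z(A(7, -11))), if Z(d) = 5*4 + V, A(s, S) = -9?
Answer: 2*sqrt(2390) ≈ 97.775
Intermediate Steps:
V = 0 (V = 2*0 = 0)
j(U) = 6 (j(U) = 4 + 2 = 6)
Z(d) = 20 (Z(d) = 5*4 + 0 = 20 + 0 = 20)
sqrt((9534 + j(23)) + Z(A(7, -11))) = sqrt((9534 + 6) + 20) = sqrt(9540 + 20) = sqrt(9560) = 2*sqrt(2390)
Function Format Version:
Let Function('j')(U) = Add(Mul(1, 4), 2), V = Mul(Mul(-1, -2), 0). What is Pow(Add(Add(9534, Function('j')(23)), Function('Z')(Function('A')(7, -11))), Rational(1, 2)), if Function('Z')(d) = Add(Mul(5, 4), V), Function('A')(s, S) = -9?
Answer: Mul(2, Pow(2390, Rational(1, 2))) ≈ 97.775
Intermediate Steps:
V = 0 (V = Mul(2, 0) = 0)
Function('j')(U) = 6 (Function('j')(U) = Add(4, 2) = 6)
Function('Z')(d) = 20 (Function('Z')(d) = Add(Mul(5, 4), 0) = Add(20, 0) = 20)
Pow(Add(Add(9534, Function('j')(23)), Function('Z')(Function('A')(7, -11))), Rational(1, 2)) = Pow(Add(Add(9534, 6), 20), Rational(1, 2)) = Pow(Add(9540, 20), Rational(1, 2)) = Pow(9560, Rational(1, 2)) = Mul(2, Pow(2390, Rational(1, 2)))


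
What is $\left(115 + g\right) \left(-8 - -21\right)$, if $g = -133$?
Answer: $-234$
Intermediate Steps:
$\left(115 + g\right) \left(-8 - -21\right) = \left(115 - 133\right) \left(-8 - -21\right) = - 18 \left(-8 + 21\right) = \left(-18\right) 13 = -234$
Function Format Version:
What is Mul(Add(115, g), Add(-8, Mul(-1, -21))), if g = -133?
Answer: -234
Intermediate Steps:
Mul(Add(115, g), Add(-8, Mul(-1, -21))) = Mul(Add(115, -133), Add(-8, Mul(-1, -21))) = Mul(-18, Add(-8, 21)) = Mul(-18, 13) = -234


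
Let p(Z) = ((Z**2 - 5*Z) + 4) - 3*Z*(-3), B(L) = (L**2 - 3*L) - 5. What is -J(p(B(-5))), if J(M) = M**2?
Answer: -1874161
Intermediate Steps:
B(L) = -5 + L**2 - 3*L
p(Z) = 4 + Z**2 + 4*Z (p(Z) = (4 + Z**2 - 5*Z) - (-9)*Z = (4 + Z**2 - 5*Z) + 9*Z = 4 + Z**2 + 4*Z)
-J(p(B(-5))) = -(4 + (-5 + (-5)**2 - 3*(-5))**2 + 4*(-5 + (-5)**2 - 3*(-5)))**2 = -(4 + (-5 + 25 + 15)**2 + 4*(-5 + 25 + 15))**2 = -(4 + 35**2 + 4*35)**2 = -(4 + 1225 + 140)**2 = -1*1369**2 = -1*1874161 = -1874161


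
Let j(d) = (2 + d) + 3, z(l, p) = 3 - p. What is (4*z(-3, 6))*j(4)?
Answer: -108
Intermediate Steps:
j(d) = 5 + d
(4*z(-3, 6))*j(4) = (4*(3 - 1*6))*(5 + 4) = (4*(3 - 6))*9 = (4*(-3))*9 = -12*9 = -108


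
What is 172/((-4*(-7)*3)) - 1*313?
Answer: -6530/21 ≈ -310.95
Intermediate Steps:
172/((-4*(-7)*3)) - 1*313 = 172/((28*3)) - 313 = 172/84 - 313 = 172*(1/84) - 313 = 43/21 - 313 = -6530/21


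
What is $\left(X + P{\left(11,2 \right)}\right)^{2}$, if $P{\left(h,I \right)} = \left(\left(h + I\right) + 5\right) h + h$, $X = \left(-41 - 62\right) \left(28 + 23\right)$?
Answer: $25441936$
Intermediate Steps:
$X = -5253$ ($X = \left(-103\right) 51 = -5253$)
$P{\left(h,I \right)} = h + h \left(5 + I + h\right)$ ($P{\left(h,I \right)} = \left(\left(I + h\right) + 5\right) h + h = \left(5 + I + h\right) h + h = h \left(5 + I + h\right) + h = h + h \left(5 + I + h\right)$)
$\left(X + P{\left(11,2 \right)}\right)^{2} = \left(-5253 + 11 \left(6 + 2 + 11\right)\right)^{2} = \left(-5253 + 11 \cdot 19\right)^{2} = \left(-5253 + 209\right)^{2} = \left(-5044\right)^{2} = 25441936$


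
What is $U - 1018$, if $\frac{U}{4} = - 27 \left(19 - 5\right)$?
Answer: $-2530$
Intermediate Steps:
$U = -1512$ ($U = 4 \left(- 27 \left(19 - 5\right)\right) = 4 \left(\left(-27\right) 14\right) = 4 \left(-378\right) = -1512$)
$U - 1018 = -1512 - 1018 = -2530$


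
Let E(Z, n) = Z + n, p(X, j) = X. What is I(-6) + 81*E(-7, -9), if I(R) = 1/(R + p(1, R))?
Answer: -6481/5 ≈ -1296.2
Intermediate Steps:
I(R) = 1/(1 + R) (I(R) = 1/(R + 1) = 1/(1 + R))
I(-6) + 81*E(-7, -9) = 1/(1 - 6) + 81*(-7 - 9) = 1/(-5) + 81*(-16) = -⅕ - 1296 = -6481/5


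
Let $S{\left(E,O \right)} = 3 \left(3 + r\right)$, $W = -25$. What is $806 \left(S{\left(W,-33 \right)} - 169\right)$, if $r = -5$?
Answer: $-141050$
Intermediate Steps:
$S{\left(E,O \right)} = -6$ ($S{\left(E,O \right)} = 3 \left(3 - 5\right) = 3 \left(-2\right) = -6$)
$806 \left(S{\left(W,-33 \right)} - 169\right) = 806 \left(-6 - 169\right) = 806 \left(-175\right) = -141050$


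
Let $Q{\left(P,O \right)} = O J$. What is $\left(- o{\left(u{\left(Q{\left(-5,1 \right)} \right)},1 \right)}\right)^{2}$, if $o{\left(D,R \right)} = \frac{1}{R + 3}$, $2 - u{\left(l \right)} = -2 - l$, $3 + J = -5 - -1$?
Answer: $\frac{1}{16} \approx 0.0625$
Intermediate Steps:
$J = -7$ ($J = -3 - 4 = -7$)
$Q{\left(P,O \right)} = - 7 O$ ($Q{\left(P,O \right)} = O \left(-7\right) = - 7 O$)
$u{\left(l \right)} = 4 + l$ ($u{\left(l \right)} = 2 - \left(-2 - l\right) = 2 + \left(2 + l\right) = 4 + l$)
$o{\left(D,R \right)} = \frac{1}{3 + R}$
$\left(- o{\left(u{\left(Q{\left(-5,1 \right)} \right)},1 \right)}\right)^{2} = \left(- \frac{1}{3 + 1}\right)^{2} = \left(- \frac{1}{4}\right)^{2} = \frac{1}{16}$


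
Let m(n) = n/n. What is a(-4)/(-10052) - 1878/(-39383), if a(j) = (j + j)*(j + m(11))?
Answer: 4483116/98969479 ≈ 0.045298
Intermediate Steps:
m(n) = 1
a(j) = 2*j*(1 + j) (a(j) = (j + j)*(j + 1) = (2*j)*(1 + j) = 2*j*(1 + j))
a(-4)/(-10052) - 1878/(-39383) = (2*(-4)*(1 - 4))/(-10052) - 1878/(-39383) = (2*(-4)*(-3))*(-1/10052) - 1878*(-1/39383) = 24*(-1/10052) + 1878/39383 = -6/2513 + 1878/39383 = 4483116/98969479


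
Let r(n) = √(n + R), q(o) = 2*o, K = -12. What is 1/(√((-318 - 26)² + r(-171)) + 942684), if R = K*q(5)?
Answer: 1/(942684 + √(118336 + I*√291)) ≈ 1.0604e-6 - 0.e-14*I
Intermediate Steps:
R = -120 (R = -24*5 = -12*10 = -120)
r(n) = √(-120 + n) (r(n) = √(n - 120) = √(-120 + n))
1/(√((-318 - 26)² + r(-171)) + 942684) = 1/(√((-318 - 26)² + √(-120 - 171)) + 942684) = 1/(√((-344)² + √(-291)) + 942684) = 1/(√(118336 + I*√291) + 942684) = 1/(942684 + √(118336 + I*√291))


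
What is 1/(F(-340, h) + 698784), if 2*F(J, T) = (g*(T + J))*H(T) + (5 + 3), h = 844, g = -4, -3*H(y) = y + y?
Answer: 1/1265956 ≈ 7.8992e-7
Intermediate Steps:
H(y) = -2*y/3 (H(y) = -(y + y)/3 = -2*y/3)
F(J, T) = 4 - T*(-4*J - 4*T)/3 (F(J, T) = ((-4*(T + J))*(-2*T/3) + (5 + 3))/2 = ((-4*(J + T))*(-2*T/3) + 8)/2 = ((-4*J - 4*T)*(-2*T/3) + 8)/2 = (-2*T*(-4*J - 4*T)/3 + 8)/2 = (8 - 2*T*(-4*J - 4*T)/3)/2 = 4 - T*(-4*J - 4*T)/3)
1/(F(-340, h) + 698784) = 1/((4 + (4/3)*844² + (4/3)*(-340)*844) + 698784) = 1/((4 + (4/3)*712336 - 1147840/3) + 698784) = 1/((4 + 2849344/3 - 1147840/3) + 698784) = 1/(567172 + 698784) = 1/1265956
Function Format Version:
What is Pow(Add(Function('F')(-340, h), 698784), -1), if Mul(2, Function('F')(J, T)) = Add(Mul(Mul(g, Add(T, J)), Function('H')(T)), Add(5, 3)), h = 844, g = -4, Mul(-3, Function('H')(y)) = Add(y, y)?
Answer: Rational(1, 1265956) ≈ 7.8992e-7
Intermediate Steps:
Function('H')(y) = Mul(Rational(-2, 3), y) (Function('H')(y) = Mul(Rational(-1, 3), Add(y, y)) = Mul(Rational(-1, 3), Mul(2, y)) = Mul(Rational(-2, 3), y))
Function('F')(J, T) = Add(4, Mul(Rational(-1, 3), T, Add(Mul(-4, J), Mul(-4, T)))) (Function('F')(J, T) = Mul(Rational(1, 2), Add(Mul(Mul(-4, Add(T, J)), Mul(Rational(-2, 3), T)), Add(5, 3))) = Mul(Rational(1, 2), Add(Mul(Mul(-4, Add(J, T)), Mul(Rational(-2, 3), T)), 8)) = Mul(Rational(1, 2), Add(Mul(Add(Mul(-4, J), Mul(-4, T)), Mul(Rational(-2, 3), T)), 8)) = Mul(Rational(1, 2), Add(Mul(Rational(-2, 3), T, Add(Mul(-4, J), Mul(-4, T))), 8)) = Mul(Rational(1, 2), Add(8, Mul(Rational(-2, 3), T, Add(Mul(-4, J), Mul(-4, T))))) = Add(4, Mul(Rational(-1, 3), T, Add(Mul(-4, J), Mul(-4, T)))))
Pow(Add(Function('F')(-340, h), 698784), -1) = Pow(Add(Add(4, Mul(Rational(4, 3), Pow(844, 2)), Mul(Rational(4, 3), -340, 844)), 698784), -1) = Pow(Add(Add(4, Mul(Rational(4, 3), 712336), Rational(-1147840, 3)), 698784), -1) = Pow(Add(Add(4, Rational(2849344, 3), Rational(-1147840, 3)), 698784), -1) = Pow(Add(567172, 698784), -1) = Pow(1265956, -1) = Rational(1, 1265956)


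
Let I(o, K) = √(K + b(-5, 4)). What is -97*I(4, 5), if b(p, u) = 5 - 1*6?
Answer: -194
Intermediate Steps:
b(p, u) = -1 (b(p, u) = 5 - 6 = -1)
I(o, K) = √(-1 + K) (I(o, K) = √(K - 1) = √(-1 + K))
-97*I(4, 5) = -97*√(-1 + 5) = -97*√4 = -97*2 = -194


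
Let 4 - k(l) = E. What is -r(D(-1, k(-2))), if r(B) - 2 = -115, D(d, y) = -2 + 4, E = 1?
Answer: 113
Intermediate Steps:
k(l) = 3 (k(l) = 4 - 1*1 = 4 - 1 = 3)
D(d, y) = 2
r(B) = -113 (r(B) = 2 - 115 = -113)
-r(D(-1, k(-2))) = -1*(-113) = 113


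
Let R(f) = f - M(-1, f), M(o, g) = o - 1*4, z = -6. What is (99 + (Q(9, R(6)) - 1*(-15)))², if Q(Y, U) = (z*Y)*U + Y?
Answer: 221841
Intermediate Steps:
M(o, g) = -4 + o (M(o, g) = o - 4 = -4 + o)
R(f) = 5 + f (R(f) = f - (-4 - 1) = f - 1*(-5) = f + 5 = 5 + f)
Q(Y, U) = Y - 6*U*Y (Q(Y, U) = (-6*Y)*U + Y = -6*U*Y + Y = Y - 6*U*Y)
(99 + (Q(9, R(6)) - 1*(-15)))² = (99 + (9*(1 - 6*(5 + 6)) - 1*(-15)))² = (99 + (9*(1 - 6*11) + 15))² = (99 + (9*(1 - 66) + 15))² = (99 + (9*(-65) + 15))² = (99 + (-585 + 15))² = (99 - 570)² = (-471)² = 221841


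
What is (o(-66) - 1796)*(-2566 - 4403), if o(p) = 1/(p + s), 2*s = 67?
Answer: 813574998/65 ≈ 1.2517e+7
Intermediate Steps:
s = 67/2 (s = (½)*67 = 67/2 ≈ 33.500)
o(p) = 1/(67/2 + p) (o(p) = 1/(p + 67/2) = 1/(67/2 + p))
(o(-66) - 1796)*(-2566 - 4403) = (2/(67 + 2*(-66)) - 1796)*(-2566 - 4403) = (2/(67 - 132) - 1796)*(-6969) = (2/(-65) - 1796)*(-6969) = (2*(-1/65) - 1796)*(-6969) = (-2/65 - 1796)*(-6969) = -116742/65*(-6969) = 813574998/65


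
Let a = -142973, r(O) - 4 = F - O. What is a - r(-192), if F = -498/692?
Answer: -49536225/346 ≈ -1.4317e+5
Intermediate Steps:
F = -249/346 (F = -498*1/692 = -249/346 ≈ -0.71965)
r(O) = 1135/346 - O (r(O) = 4 + (-249/346 - O) = 1135/346 - O)
a - r(-192) = -142973 - (1135/346 - 1*(-192)) = -142973 - (1135/346 + 192) = -142973 - 1*67567/346 = -142973 - 67567/346 = -49536225/346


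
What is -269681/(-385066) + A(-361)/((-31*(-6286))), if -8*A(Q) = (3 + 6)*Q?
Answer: 210832170701/300145084624 ≈ 0.70243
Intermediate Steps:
A(Q) = -9*Q/8 (A(Q) = -(3 + 6)*Q/8 = -9*Q/8)
-269681/(-385066) + A(-361)/((-31*(-6286))) = -269681/(-385066) + (-9/8*(-361))/((-31*(-6286))) = -269681*(-1/385066) + (3249/8)/194866 = 269681/385066 + (3249/8)*(1/194866) = 269681/385066 + 3249/1558928 = 210832170701/300145084624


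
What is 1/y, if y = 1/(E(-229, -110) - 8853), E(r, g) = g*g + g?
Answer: 3137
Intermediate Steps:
E(r, g) = g + g² (E(r, g) = g² + g = g + g²)
y = 1/3137 (y = 1/(-110*(1 - 110) - 8853) = 1/(-110*(-109) - 8853) = 1/(11990 - 8853) = 1/3137 ≈ 0.00031878)
1/y = 1/(1/3137) = 3137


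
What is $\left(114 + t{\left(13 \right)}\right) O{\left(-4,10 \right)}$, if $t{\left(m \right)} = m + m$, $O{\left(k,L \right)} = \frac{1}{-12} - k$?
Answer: $\frac{1645}{3} \approx 548.33$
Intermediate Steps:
$O{\left(k,L \right)} = - \frac{1}{12} - k$
$t{\left(m \right)} = 2 m$
$\left(114 + t{\left(13 \right)}\right) O{\left(-4,10 \right)} = \left(114 + 2 \cdot 13\right) \left(- \frac{1}{12} - -4\right) = \left(114 + 26\right) \left(- \frac{1}{12} + 4\right) = 140 \cdot \frac{47}{12} = \frac{1645}{3}$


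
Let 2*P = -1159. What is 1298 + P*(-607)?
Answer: 706109/2 ≈ 3.5305e+5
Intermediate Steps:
P = -1159/2 (P = (½)*(-1159) = -1159/2 ≈ -579.50)
1298 + P*(-607) = 1298 - 1159/2*(-607) = 1298 + 703513/2 = 706109/2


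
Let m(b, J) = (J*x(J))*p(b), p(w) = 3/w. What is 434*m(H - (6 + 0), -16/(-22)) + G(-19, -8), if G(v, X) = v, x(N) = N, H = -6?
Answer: -9243/121 ≈ -76.388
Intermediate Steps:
m(b, J) = 3*J**2/b (m(b, J) = (J*J)*(3/b) = J**2*(3/b) = 3*J**2/b)
434*m(H - (6 + 0), -16/(-22)) + G(-19, -8) = 434*(3*(-16/(-22))**2/(-6 - (6 + 0))) - 19 = 434*(3*(-16*(-1/22))**2/(-6 - 6)) - 19 = 434*(3*(8/11)**2/(-6 - 1*6)) - 19 = 434*(3*(64/121)/(-6 - 6)) - 19 = 434*(3*(64/121)/(-12)) - 19 = 434*(3*(64/121)*(-1/12)) - 19 = 434*(-16/121) - 19 = -6944/121 - 19 = -9243/121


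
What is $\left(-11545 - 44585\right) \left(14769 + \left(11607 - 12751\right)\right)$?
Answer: $-764771250$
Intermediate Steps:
$\left(-11545 - 44585\right) \left(14769 + \left(11607 - 12751\right)\right) = - 56130 \left(14769 + \left(11607 - 12751\right)\right) = - 56130 \left(14769 - 1144\right) = \left(-56130\right) 13625 = -764771250$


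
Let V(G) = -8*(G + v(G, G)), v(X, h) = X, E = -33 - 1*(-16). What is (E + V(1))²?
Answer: 1089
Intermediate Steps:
E = -17 (E = -33 + 16 = -17)
V(G) = -16*G (V(G) = -8*(G + G) = -16*G)
(E + V(1))² = (-17 - 16*1)² = (-17 - 16)² = (-33)² = 1089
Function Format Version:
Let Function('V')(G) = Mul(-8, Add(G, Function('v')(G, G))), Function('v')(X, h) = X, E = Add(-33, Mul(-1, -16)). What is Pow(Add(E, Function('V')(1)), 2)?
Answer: 1089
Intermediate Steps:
E = -17 (E = Add(-33, 16) = -17)
Function('V')(G) = Mul(-16, G) (Function('V')(G) = Mul(-8, Add(G, G)) = Mul(-8, Mul(2, G)) = Mul(-16, G))
Pow(Add(E, Function('V')(1)), 2) = Pow(Add(-17, Mul(-16, 1)), 2) = Pow(Add(-17, -16), 2) = Pow(-33, 2) = 1089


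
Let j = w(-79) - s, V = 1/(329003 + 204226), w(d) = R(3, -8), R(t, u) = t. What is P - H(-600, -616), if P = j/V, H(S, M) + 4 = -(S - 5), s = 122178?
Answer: -65147253676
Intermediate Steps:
w(d) = 3
H(S, M) = 1 - S (H(S, M) = -4 - (S - 5) = -4 - (-5 + S) = -4 + (5 - S) = 1 - S)
V = 1/533229 ≈ 1.8754e-6
j = -122175 (j = 3 - 1*122178 = 3 - 122178 = -122175)
P = -65147253075 (P = -122175/1/533229 = -122175*533229 = -65147253075)
P - H(-600, -616) = -65147253075 - (1 - 1*(-600)) = -65147253075 - (1 + 600) = -65147253075 - 1*601 = -65147253075 - 601 = -65147253676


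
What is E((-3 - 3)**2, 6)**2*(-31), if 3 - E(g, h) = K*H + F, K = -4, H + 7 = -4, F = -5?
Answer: -40176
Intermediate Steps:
H = -11 (H = -7 - 4 = -11)
E(g, h) = -36 (E(g, h) = 3 - (-4*(-11) - 5) = 3 - (44 - 5) = 3 - 1*39 = 3 - 39 = -36)
E((-3 - 3)**2, 6)**2*(-31) = (-36)**2*(-31) = 1296*(-31) = -40176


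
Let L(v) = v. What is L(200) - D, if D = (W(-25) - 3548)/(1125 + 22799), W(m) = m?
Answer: 4788373/23924 ≈ 200.15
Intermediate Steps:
D = -3573/23924 (D = (-25 - 3548)/(1125 + 22799) = -3573/23924 ≈ -0.14935)
L(200) - D = 200 - 1*(-3573/23924) = 200 + 3573/23924 = 4788373/23924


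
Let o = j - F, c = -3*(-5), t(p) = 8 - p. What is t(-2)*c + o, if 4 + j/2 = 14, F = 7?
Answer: 163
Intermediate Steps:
j = 20 (j = -8 + 2*14 = -8 + 28 = 20)
c = 15
o = 13 (o = 20 - 1*7 = 20 - 7 = 13)
t(-2)*c + o = (8 - 1*(-2))*15 + 13 = (8 + 2)*15 + 13 = 10*15 + 13 = 150 + 13 = 163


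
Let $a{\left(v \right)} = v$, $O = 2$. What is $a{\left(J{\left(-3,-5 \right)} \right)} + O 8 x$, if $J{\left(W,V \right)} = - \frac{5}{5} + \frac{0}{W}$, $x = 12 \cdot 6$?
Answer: $1151$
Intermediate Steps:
$x = 72$
$J{\left(W,V \right)} = -1$ ($J{\left(W,V \right)} = \left(-5\right) \frac{1}{5} + 0 = -1 + 0 = -1$)
$a{\left(J{\left(-3,-5 \right)} \right)} + O 8 x = -1 + 2 \cdot 8 \cdot 72 = -1 + 16 \cdot 72 = -1 + 1152 = 1151$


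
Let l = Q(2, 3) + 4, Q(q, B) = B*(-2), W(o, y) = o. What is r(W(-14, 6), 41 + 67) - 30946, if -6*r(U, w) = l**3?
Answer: -92834/3 ≈ -30945.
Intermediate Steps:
Q(q, B) = -2*B
l = -2 (l = -2*3 + 4 = -6 + 4 = -2)
r(U, w) = 4/3 (r(U, w) = -1/6*(-2)**3 = -1/6*(-8) = 4/3)
r(W(-14, 6), 41 + 67) - 30946 = 4/3 - 30946 = -92834/3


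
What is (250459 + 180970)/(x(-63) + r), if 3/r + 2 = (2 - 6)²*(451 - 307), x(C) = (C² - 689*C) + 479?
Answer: 993149558/110162213 ≈ 9.0153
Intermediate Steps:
x(C) = 479 + C² - 689*C
r = 3/2302 (r = 3/(-2 + (2 - 6)²*(451 - 307)) = 3/(-2 + (-4)²*144) = 3/(-2 + 16*144) = 3/(-2 + 2304) = 3/2302 ≈ 0.0013032)
(250459 + 180970)/(x(-63) + r) = (250459 + 180970)/((479 + (-63)² - 689*(-63)) + 3/2302) = 431429/((479 + 3969 + 43407) + 3/2302) = 431429/(47855 + 3/2302) = 431429/(110162213/2302) = 431429*(2302/110162213) = 993149558/110162213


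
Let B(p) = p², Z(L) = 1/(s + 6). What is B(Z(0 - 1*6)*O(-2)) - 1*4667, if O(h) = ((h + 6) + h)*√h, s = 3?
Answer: -378035/81 ≈ -4667.1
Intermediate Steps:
O(h) = √h*(6 + 2*h) (O(h) = ((6 + h) + h)*√h = (6 + 2*h)*√h = √h*(6 + 2*h))
Z(L) = ⅑ (Z(L) = 1/(3 + 6) = 1/9 = ⅑)
B(Z(0 - 1*6)*O(-2)) - 1*4667 = ((2*√(-2)*(3 - 2))/9)² - 1*4667 = ((2*(I*√2)*1)/9)² - 4667 = ((2*I*√2)/9)² - 4667 = (2*I*√2/9)² - 4667 = -8/81 - 4667 = -378035/81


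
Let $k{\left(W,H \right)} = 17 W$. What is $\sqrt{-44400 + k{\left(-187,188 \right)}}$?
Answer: $7 i \sqrt{971} \approx 218.13 i$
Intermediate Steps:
$\sqrt{-44400 + k{\left(-187,188 \right)}} = \sqrt{-44400 + 17 \left(-187\right)} = \sqrt{-44400 - 3179} = \sqrt{-47579} = 7 i \sqrt{971}$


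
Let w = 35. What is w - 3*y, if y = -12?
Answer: 71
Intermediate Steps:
w - 3*y = 35 - 3*(-12) = 35 + 36 = 71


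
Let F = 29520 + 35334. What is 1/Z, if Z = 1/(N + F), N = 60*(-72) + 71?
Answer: 60605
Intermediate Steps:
F = 64854
N = -4249 (N = -4320 + 71 = -4249)
Z = 1/60605 (Z = 1/(-4249 + 64854) = 1/60605 ≈ 1.6500e-5)
1/Z = 1/(1/60605) = 60605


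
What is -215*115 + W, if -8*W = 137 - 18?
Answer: -197919/8 ≈ -24740.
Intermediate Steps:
W = -119/8 (W = -(137 - 18)/8 = -1/8*119 = -119/8 ≈ -14.875)
-215*115 + W = -215*115 - 119/8 = -24725 - 119/8 = -197919/8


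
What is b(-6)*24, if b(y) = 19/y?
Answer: -76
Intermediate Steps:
b(-6)*24 = (19/(-6))*24 = (19*(-⅙))*24 = -19/6*24 = -76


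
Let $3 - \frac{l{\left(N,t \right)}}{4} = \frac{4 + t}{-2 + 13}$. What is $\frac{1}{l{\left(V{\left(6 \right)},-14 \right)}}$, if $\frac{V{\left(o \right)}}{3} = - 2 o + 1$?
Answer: $\frac{11}{172} \approx 0.063954$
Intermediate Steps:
$V{\left(o \right)} = 3 - 6 o$ ($V{\left(o \right)} = 3 \left(- 2 o + 1\right) = 3 \left(1 - 2 o\right) = 3 - 6 o$)
$l{\left(N,t \right)} = \frac{116}{11} - \frac{4 t}{11}$ ($l{\left(N,t \right)} = 12 - 4 \frac{4 + t}{-2 + 13} = 12 - 4 \frac{4 + t}{11} = 12 - 4 \left(4 + t\right) \frac{1}{11} = 12 - 4 \left(\frac{4}{11} + \frac{t}{11}\right) = 12 - \left(\frac{16}{11} + \frac{4 t}{11}\right) = \frac{116}{11} - \frac{4 t}{11}$)
$\frac{1}{l{\left(V{\left(6 \right)},-14 \right)}} = \frac{1}{\frac{116}{11} - - \frac{56}{11}} = \frac{1}{\frac{116}{11} + \frac{56}{11}} = \frac{1}{\frac{172}{11}} = \frac{11}{172}$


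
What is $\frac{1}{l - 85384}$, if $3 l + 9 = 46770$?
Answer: $- \frac{1}{69797} \approx -1.4327 \cdot 10^{-5}$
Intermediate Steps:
$l = 15587$ ($l = -3 + \frac{1}{3} \cdot 46770 = -3 + 15590 = 15587$)
$\frac{1}{l - 85384} = \frac{1}{15587 - 85384} = \frac{1}{-69797} = - \frac{1}{69797}$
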